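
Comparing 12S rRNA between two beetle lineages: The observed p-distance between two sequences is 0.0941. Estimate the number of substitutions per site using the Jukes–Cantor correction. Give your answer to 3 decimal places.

d = −(3/4) ln(1 − 4p/3) = −0.75 ln(1 − 0.125467) = −0.75 ln(0.874533)
  = −0.75 × (-0.134065) = 0.100549 substitutions/site.

0.101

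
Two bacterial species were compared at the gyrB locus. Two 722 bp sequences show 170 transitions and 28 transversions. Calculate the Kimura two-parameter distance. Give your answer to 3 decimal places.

P = 170/722 ≈ 0.235457 and Q = 28/722 ≈ 0.038781.
Under the Kimura two-parameter model, d = −½ ln(1 − 2P − Q) − ¼ ln(1 − 2Q).
1 − 2P − Q = 0.490305, giving −½ ln(0.490305) = 0.356364.
1 − 2Q = 0.922438, giving −¼ ln(0.922438) = 0.020184.
d = 0.356364 + 0.020184 = 0.376548.

0.377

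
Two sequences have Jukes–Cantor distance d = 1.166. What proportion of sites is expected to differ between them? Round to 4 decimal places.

0.5916

p = (3/4)(1 − e^(−4d/3)) = 0.75 × (1 − e^(-1.554667)) = 0.75 × (1 − 0.211260) = 0.591555.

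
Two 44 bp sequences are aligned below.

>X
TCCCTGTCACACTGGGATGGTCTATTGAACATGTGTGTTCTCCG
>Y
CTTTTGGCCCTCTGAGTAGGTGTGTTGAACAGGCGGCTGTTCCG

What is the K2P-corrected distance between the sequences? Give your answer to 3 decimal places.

0.598

Of 44 sites, 8 differences are transitions and 10 are transversions, so P = 8/44 ≈ 0.181818 and Q = 10/44 ≈ 0.227273.
Under the Kimura two-parameter model, d = −½ ln(1 − 2P − Q) − ¼ ln(1 − 2Q).
1 − 2P − Q = 0.409091, giving −½ ln(0.409091) = 0.446909.
1 − 2Q = 0.545454, giving −¼ ln(0.545454) = 0.151534.
d = 0.446909 + 0.151534 = 0.598443.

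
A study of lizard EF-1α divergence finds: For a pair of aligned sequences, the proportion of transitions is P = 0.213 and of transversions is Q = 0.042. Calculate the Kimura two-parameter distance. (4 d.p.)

Under the Kimura two-parameter model, d = −½ ln(1 − 2P − Q) − ¼ ln(1 − 2Q).
1 − 2P − Q = 0.532, giving −½ ln(0.532) = 0.315556.
1 − 2Q = 0.916, giving −¼ ln(0.916) = 0.021935.
d = 0.315556 + 0.021935 = 0.337491.

0.3375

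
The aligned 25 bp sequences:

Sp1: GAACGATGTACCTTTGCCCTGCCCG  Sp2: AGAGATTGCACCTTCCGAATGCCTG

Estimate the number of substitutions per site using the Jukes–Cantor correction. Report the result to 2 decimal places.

0.77

The sequences differ at 12 of 25 sites, so p = 12/25 = 0.48.
d = −(3/4) ln(1 − 4p/3) = −0.75 ln(1 − 0.64) = −0.75 ln(0.36)
  = −0.75 × (-1.021651) = 0.766238 substitutions/site.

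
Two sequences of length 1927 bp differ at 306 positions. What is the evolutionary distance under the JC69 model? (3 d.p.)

0.178

p = 306/1927 ≈ 0.158796.
d = −(3/4) ln(1 − 4p/3) = −0.75 ln(1 − 0.211728) = −0.75 ln(0.788272)
  = −0.75 × (-0.237912) = 0.178434 substitutions/site.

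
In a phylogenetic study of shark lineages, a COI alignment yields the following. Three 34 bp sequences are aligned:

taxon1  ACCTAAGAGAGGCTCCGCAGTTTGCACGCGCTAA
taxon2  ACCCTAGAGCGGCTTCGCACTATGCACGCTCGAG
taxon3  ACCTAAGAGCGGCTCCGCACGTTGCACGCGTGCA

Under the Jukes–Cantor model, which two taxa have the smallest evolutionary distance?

taxon1 and taxon3

taxon1–taxon2: 9/34 differ, p = 0.265, d = 0.326.
taxon1–taxon3: 6/34 differ, p = 0.176, d = 0.201.
taxon2–taxon3: 9/34 differ, p = 0.265, d = 0.326.
The smallest distance is between taxon1 and taxon3.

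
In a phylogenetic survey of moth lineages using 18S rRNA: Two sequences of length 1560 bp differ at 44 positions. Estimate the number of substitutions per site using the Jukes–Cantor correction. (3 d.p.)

0.029

p = 44/1560 ≈ 0.028205.
d = −(3/4) ln(1 − 4p/3) = −0.75 ln(1 − 0.037607) = −0.75 ln(0.962393)
  = −0.75 × (-0.038332) = 0.028749 substitutions/site.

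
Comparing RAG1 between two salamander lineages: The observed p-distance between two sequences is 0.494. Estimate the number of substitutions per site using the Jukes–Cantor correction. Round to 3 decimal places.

d = −(3/4) ln(1 − 4p/3) = −0.75 ln(1 − 0.658667) = −0.75 ln(0.341333)
  = −0.75 × (-1.074897) = 0.806173 substitutions/site.

0.806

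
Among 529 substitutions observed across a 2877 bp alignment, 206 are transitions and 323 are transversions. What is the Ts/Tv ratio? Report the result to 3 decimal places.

R = 206/323 = 0.637770… ≈ 0.638 (to 3 d.p.).

0.638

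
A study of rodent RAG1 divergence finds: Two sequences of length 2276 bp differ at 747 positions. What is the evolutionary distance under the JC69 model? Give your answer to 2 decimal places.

p = 747/2276 ≈ 0.328207.
d = −(3/4) ln(1 − 4p/3) = −0.75 ln(1 − 0.437609) = −0.75 ln(0.562391)
  = −0.75 × (-0.575558) = 0.431669 substitutions/site.

0.43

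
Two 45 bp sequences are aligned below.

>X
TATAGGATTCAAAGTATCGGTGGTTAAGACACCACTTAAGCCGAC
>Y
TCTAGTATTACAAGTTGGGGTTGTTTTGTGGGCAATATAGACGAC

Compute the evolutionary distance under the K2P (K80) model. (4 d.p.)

Of 45 sites, 1 differences are transitions and 17 are transversions, so P = 1/45 ≈ 0.022222 and Q = 17/45 ≈ 0.377778.
Under the Kimura two-parameter model, d = −½ ln(1 − 2P − Q) − ¼ ln(1 − 2Q).
1 − 2P − Q = 0.577778, giving −½ ln(0.577778) = 0.274283.
1 − 2Q = 0.244444, giving −¼ ln(0.244444) = 0.352192.
d = 0.274283 + 0.352192 = 0.626475.

0.6265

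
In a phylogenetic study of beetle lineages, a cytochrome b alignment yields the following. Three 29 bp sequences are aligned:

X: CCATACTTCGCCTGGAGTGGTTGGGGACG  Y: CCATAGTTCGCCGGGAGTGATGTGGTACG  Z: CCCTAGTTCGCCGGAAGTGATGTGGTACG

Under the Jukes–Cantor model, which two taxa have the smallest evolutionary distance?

X–Y: 6/29 differ, p = 0.207, d = 0.242.
X–Z: 8/29 differ, p = 0.276, d = 0.344.
Y–Z: 2/29 differ, p = 0.069, d = 0.072.
The smallest distance is between Y and Z.

Y and Z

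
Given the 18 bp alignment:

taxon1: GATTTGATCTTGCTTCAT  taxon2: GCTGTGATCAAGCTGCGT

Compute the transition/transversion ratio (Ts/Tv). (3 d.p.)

0.200

Transitions are A↔G and C↔T; transversions are all other mismatches.
Transitions: 1. Transversions: 5.
R = 1/5 = 0.200.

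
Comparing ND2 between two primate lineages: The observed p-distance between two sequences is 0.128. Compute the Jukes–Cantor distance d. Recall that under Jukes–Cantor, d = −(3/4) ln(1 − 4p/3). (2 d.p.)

0.14

d = −(3/4) ln(1 − 4p/3) = −0.75 ln(1 − 0.170667) = −0.75 ln(0.829333)
  = −0.75 × (-0.187134) = 0.140351 substitutions/site.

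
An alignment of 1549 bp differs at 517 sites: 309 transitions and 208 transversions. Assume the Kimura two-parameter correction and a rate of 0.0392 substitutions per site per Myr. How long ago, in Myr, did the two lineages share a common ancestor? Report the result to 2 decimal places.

P = 309/1549 ≈ 0.199484 and Q = 208/1549 ≈ 0.13428.
Under the Kimura two-parameter model, d = −½ ln(1 − 2P − Q) − ¼ ln(1 − 2Q).
1 − 2P − Q = 0.466752, giving −½ ln(0.466752) = 0.380979.
1 − 2Q = 0.73144, giving −¼ ln(0.73144) = 0.078185.
d = 0.380979 + 0.078185 = 0.459164.
Under a molecular clock d = 2μt, so t = d/(2μ) = 0.459164 / (2 × 0.0392) = 5.86 Myr.

5.86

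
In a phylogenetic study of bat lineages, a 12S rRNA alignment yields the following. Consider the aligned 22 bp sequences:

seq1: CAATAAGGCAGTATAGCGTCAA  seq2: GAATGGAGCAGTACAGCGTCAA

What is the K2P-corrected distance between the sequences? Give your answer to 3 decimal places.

Of 22 sites, 4 differences are transitions and 1 are transversions, so P = 4/22 ≈ 0.181818 and Q = 1/22 ≈ 0.045455.
Under the Kimura two-parameter model, d = −½ ln(1 − 2P − Q) − ¼ ln(1 − 2Q).
1 − 2P − Q = 0.590909, giving −½ ln(0.590909) = 0.263047.
1 − 2Q = 0.90909, giving −¼ ln(0.90909) = 0.023828.
d = 0.263047 + 0.023828 = 0.286875.

0.287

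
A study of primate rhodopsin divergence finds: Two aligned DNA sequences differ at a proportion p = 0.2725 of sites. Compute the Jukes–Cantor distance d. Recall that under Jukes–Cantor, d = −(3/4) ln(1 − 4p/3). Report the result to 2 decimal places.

d = −(3/4) ln(1 − 4p/3) = −0.75 ln(1 − 0.363333) = −0.75 ln(0.636667)
  = −0.75 × (-0.451509) = 0.338632 substitutions/site.

0.34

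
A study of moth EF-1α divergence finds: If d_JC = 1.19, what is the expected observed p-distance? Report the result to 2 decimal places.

p = (3/4)(1 − e^(−4d/3)) = 0.75 × (1 − e^(-1.586667)) = 0.75 × (1 − 0.204606) = 0.596546.

0.60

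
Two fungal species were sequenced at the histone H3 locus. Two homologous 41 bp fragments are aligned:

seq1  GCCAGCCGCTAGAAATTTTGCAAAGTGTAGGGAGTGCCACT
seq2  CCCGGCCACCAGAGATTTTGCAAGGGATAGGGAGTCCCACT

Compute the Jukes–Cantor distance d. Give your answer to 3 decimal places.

0.260

The sequences differ at 9 of 41 sites (1, 4, 8, 10, 14, 24, 26, 27, 36), so p = 9/41 ≈ 0.219512.
d = −(3/4) ln(1 − 4p/3) = −0.75 ln(1 − 0.292683) = −0.75 ln(0.707317)
  = −0.75 × (-0.346276) = 0.259707 substitutions/site.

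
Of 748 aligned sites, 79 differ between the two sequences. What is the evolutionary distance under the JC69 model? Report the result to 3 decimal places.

0.114

p = 79/748 ≈ 0.105615.
d = −(3/4) ln(1 − 4p/3) = −0.75 ln(1 − 0.14082) = −0.75 ln(0.85918)
  = −0.75 × (-0.151777) = 0.113833 substitutions/site.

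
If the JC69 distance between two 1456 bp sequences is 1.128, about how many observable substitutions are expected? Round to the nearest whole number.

849

Invert JC69: p = (3/4)(1 − e^(−4d/3)) = 0.75 × (1 − e^(-1.504)) = 0.75 × (1 − 0.222239) = 0.583321.
Expected differing sites = pL ≈ 0.583321 × 1456 = 849.315376 ≈ 849.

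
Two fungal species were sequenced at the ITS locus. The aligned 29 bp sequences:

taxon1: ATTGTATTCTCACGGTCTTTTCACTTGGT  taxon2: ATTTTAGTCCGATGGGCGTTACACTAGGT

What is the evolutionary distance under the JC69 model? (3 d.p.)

The sequences differ at 9 of 29 sites (4, 7, 10, 11, 13, 16, 18, 21, 26), so p = 9/29 ≈ 0.310345.
d = −(3/4) ln(1 − 4p/3) = −0.75 ln(1 − 0.413793) = −0.75 ln(0.586207)
  = −0.75 × (-0.534082) = 0.400562 substitutions/site.

0.401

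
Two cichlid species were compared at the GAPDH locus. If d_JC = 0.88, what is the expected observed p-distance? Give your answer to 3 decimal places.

p = (3/4)(1 − e^(−4d/3)) = 0.75 × (1 − e^(-1.173333)) = 0.75 × (1 − 0.309334) = 0.518000.

0.518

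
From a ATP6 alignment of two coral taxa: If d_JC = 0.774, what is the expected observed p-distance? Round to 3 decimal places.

0.483

p = (3/4)(1 − e^(−4d/3)) = 0.75 × (1 − e^(-1.032)) = 0.75 × (1 − 0.356294) = 0.482780.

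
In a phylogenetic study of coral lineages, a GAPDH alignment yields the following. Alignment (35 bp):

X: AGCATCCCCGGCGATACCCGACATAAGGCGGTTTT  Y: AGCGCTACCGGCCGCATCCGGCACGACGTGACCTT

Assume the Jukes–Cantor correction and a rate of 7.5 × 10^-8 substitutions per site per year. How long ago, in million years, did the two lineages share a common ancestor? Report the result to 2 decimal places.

The sequences differ at 16 of 35 sites, so p = 16/35 ≈ 0.457143.
d = −(3/4) ln(1 − 4p/3) = −0.75 ln(1 − 0.609524) = −0.75 ln(0.390476)
  = −0.75 × (-0.940389) = 0.705292 substitutions/site.
Under a molecular clock d = 2μt, so t = d/(2μ) = 0.705292 / (2 × 7.5 × 10^-8) = 4.70 million years.

4.70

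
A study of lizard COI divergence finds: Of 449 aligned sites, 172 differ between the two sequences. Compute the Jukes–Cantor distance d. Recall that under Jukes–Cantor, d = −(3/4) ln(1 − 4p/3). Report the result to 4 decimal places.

0.5362

p = 172/449 ≈ 0.383073.
d = −(3/4) ln(1 − 4p/3) = −0.75 ln(1 − 0.510764) = −0.75 ln(0.489236)
  = −0.75 × (-0.714910) = 0.536183 substitutions/site.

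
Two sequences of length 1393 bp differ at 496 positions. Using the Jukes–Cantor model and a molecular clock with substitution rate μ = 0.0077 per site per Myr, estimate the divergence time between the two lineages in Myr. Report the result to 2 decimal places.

31.36

p = 496/1393 ≈ 0.356066.
d = −(3/4) ln(1 − 4p/3) = −0.75 ln(1 − 0.474755) = −0.75 ln(0.525245)
  = −0.75 × (-0.643890) = 0.482918 substitutions/site.
Under a molecular clock d = 2μt, so t = d/(2μ) = 0.482918 / (2 × 0.0077) = 31.36 Myr.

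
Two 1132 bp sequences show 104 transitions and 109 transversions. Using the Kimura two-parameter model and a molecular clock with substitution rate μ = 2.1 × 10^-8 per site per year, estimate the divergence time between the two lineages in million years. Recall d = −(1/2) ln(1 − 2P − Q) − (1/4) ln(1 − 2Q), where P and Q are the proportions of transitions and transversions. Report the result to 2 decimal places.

P = 104/1132 ≈ 0.091873 and Q = 109/1132 ≈ 0.09629.
Under the Kimura two-parameter model, d = −½ ln(1 − 2P − Q) − ¼ ln(1 − 2Q).
1 − 2P − Q = 0.719964, giving −½ ln(0.719964) = 0.164277.
1 − 2Q = 0.80742, giving −¼ ln(0.80742) = 0.053478.
d = 0.164277 + 0.053478 = 0.217755.
Under a molecular clock d = 2μt, so t = d/(2μ) = 0.217755 / (2 × 2.1 × 10^-8) = 5.18 million years.

5.18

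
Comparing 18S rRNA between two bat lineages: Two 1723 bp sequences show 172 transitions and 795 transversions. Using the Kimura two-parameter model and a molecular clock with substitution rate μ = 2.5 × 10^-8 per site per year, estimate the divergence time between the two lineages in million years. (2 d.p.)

P = 172/1723 ≈ 0.099826 and Q = 795/1723 ≈ 0.461405.
Under the Kimura two-parameter model, d = −½ ln(1 − 2P − Q) − ¼ ln(1 − 2Q).
1 − 2P − Q = 0.338943, giving −½ ln(0.338943) = 0.540962.
1 − 2Q = 0.07719, giving −¼ ln(0.07719) = 0.640371.
d = 0.540962 + 0.640371 = 1.181333.
Under a molecular clock d = 2μt, so t = d/(2μ) = 1.181333 / (2 × 2.5 × 10^-8) = 23.63 million years.

23.63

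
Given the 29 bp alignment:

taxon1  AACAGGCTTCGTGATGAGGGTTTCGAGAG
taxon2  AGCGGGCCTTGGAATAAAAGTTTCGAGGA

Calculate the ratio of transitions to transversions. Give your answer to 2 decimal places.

Transitions are A↔G and C↔T; transversions are all other mismatches.
Transitions: 10. Transversions: 1.
R = 10/1 = 10.00.

10.00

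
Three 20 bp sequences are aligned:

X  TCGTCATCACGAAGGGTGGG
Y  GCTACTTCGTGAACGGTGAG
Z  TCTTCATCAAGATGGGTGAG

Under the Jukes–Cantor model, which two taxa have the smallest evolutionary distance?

X–Y: 8/20 differ, p = 0.400, d = 0.572.
X–Z: 4/20 differ, p = 0.200, d = 0.233.
Y–Z: 7/20 differ, p = 0.350, d = 0.471.
The smallest distance is between X and Z.

X and Z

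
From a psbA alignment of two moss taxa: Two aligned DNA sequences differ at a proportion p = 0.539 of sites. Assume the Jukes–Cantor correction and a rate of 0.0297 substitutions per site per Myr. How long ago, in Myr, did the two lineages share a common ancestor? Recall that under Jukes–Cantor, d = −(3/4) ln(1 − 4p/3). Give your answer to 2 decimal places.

d = −(3/4) ln(1 − 4p/3) = −0.75 ln(1 − 0.718667) = −0.75 ln(0.281333)
  = −0.75 × (-1.268216) = 0.951162 substitutions/site.
Under a molecular clock d = 2μt, so t = d/(2μ) = 0.951162 / (2 × 0.0297) = 16.01 Myr.

16.01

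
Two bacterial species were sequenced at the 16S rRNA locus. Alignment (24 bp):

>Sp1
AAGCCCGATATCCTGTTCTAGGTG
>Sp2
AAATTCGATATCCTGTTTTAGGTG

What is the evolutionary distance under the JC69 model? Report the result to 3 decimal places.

The sequences differ at 4 of 24 sites (3, 4, 5, 18), so p = 4/24 ≈ 0.166667.
d = −(3/4) ln(1 − 4p/3) = −0.75 ln(1 − 0.222223) = −0.75 ln(0.777777)
  = −0.75 × (-0.251315) = 0.188486 substitutions/site.

0.188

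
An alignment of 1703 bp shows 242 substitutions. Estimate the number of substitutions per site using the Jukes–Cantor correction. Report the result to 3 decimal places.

0.158

p = 242/1703 ≈ 0.142102.
d = −(3/4) ln(1 − 4p/3) = −0.75 ln(1 − 0.189469) = −0.75 ln(0.810531)
  = −0.75 × (-0.210066) = 0.157550 substitutions/site.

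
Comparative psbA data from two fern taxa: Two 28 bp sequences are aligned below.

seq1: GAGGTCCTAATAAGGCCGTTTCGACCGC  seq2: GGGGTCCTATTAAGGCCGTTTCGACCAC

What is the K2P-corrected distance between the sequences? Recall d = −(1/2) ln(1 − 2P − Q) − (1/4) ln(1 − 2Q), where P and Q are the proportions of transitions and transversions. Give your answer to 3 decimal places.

Of 28 sites, 2 differences are transitions and 1 are transversions, so P = 2/28 ≈ 0.071429 and Q = 1/28 ≈ 0.035714.
Under the Kimura two-parameter model, d = −½ ln(1 − 2P − Q) − ¼ ln(1 − 2Q).
1 − 2P − Q = 0.821428, giving −½ ln(0.821428) = 0.098355.
1 − 2Q = 0.928572, giving −¼ ln(0.928572) = 0.018527.
d = 0.098355 + 0.018527 = 0.116882.

0.117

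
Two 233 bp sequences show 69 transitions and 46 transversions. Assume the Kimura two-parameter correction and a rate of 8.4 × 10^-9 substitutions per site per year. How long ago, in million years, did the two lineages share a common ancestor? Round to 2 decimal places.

53.88

P = 69/233 ≈ 0.296137 and Q = 46/233 ≈ 0.197425.
Under the Kimura two-parameter model, d = −½ ln(1 − 2P − Q) − ¼ ln(1 − 2Q).
1 − 2P − Q = 0.210301, giving −½ ln(0.210301) = 0.779608.
1 − 2Q = 0.60515, giving −¼ ln(0.60515) = 0.125570.
d = 0.779608 + 0.125570 = 0.905178.
Under a molecular clock d = 2μt, so t = d/(2μ) = 0.905178 / (2 × 8.4 × 10^-9) = 53.88 million years.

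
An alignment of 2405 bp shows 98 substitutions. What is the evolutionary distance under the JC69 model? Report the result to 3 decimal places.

0.042

p = 98/2405 ≈ 0.040748.
d = −(3/4) ln(1 − 4p/3) = −0.75 ln(1 − 0.054331) = −0.75 ln(0.945669)
  = −0.75 × (-0.055863) = 0.041897 substitutions/site.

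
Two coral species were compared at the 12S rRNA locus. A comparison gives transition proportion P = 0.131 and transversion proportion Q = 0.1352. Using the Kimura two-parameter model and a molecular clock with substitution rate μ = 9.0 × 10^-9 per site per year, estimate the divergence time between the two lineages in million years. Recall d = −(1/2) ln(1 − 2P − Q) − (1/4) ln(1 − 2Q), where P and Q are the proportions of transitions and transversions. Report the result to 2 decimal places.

18.44

Under the Kimura two-parameter model, d = −½ ln(1 − 2P − Q) − ¼ ln(1 − 2Q).
1 − 2P − Q = 0.6028, giving −½ ln(0.6028) = 0.253085.
1 − 2Q = 0.7296, giving −¼ ln(0.7296) = 0.078815.
d = 0.253085 + 0.078815 = 0.331900.
Under a molecular clock d = 2μt, so t = d/(2μ) = 0.331900 / (2 × 9.0 × 10^-9) = 18.44 million years.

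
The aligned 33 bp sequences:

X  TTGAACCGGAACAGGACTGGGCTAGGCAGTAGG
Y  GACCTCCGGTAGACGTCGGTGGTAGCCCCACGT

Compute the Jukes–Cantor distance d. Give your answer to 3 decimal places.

The sequences differ at 18 of 33 sites, so p = 18/33 ≈ 0.545455.
d = −(3/4) ln(1 − 4p/3) = −0.75 ln(1 − 0.727273) = −0.75 ln(0.272727)
  = −0.75 × (-1.299284) = 0.974463 substitutions/site.

0.974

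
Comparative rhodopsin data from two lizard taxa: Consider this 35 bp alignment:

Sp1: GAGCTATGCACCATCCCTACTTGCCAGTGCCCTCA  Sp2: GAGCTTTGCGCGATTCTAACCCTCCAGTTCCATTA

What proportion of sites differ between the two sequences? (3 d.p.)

The sequences differ at 12 of 35 positions.
p = 12/35 = 0.342857… ≈ 0.343 (to 3 d.p.).

0.343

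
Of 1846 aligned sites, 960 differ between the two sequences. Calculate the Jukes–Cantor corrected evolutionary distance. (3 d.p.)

0.887

p = 960/1846 ≈ 0.520043.
d = −(3/4) ln(1 − 4p/3) = −0.75 ln(1 − 0.693391) = −0.75 ln(0.306609)
  = −0.75 × (-1.182182) = 0.886637 substitutions/site.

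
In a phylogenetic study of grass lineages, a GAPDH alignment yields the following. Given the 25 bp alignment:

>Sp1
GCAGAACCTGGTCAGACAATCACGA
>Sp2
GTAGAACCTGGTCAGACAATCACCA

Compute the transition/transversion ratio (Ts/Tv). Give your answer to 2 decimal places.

Transitions are A↔G and C↔T; transversions are all other mismatches.
Transitions: 1. Transversions: 1.
R = 1/1 = 1.00.

1.00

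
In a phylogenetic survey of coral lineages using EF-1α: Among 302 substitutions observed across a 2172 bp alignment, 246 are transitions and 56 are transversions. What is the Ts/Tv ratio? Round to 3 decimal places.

4.393

R = 246/56 = 4.392857… ≈ 4.393 (to 3 d.p.).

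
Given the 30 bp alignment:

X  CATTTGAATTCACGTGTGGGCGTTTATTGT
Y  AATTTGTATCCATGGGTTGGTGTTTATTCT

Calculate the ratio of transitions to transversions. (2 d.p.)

Transitions are A↔G and C↔T; transversions are all other mismatches.
Transitions: 3. Transversions: 5.
R = 3/5 = 0.60.

0.60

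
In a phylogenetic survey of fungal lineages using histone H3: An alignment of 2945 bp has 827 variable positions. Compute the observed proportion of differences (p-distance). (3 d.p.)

0.281

p = 827/2945 = 0.280814… ≈ 0.281 (to 3 d.p.).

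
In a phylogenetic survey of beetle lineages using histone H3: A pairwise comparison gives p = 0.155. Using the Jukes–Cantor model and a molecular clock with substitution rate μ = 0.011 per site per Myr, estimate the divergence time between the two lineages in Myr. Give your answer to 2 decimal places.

d = −(3/4) ln(1 − 4p/3) = −0.75 ln(1 − 0.206667) = −0.75 ln(0.793333)
  = −0.75 × (-0.231512) = 0.173634 substitutions/site.
Under a molecular clock d = 2μt, so t = d/(2μ) = 0.173634 / (2 × 0.011) = 7.89 Myr.

7.89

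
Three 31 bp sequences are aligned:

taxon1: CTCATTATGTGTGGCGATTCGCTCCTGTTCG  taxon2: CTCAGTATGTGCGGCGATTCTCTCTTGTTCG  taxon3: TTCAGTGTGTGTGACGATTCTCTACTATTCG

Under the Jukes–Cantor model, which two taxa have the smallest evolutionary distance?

taxon1 and taxon2

taxon1–taxon2: 4/31 differ, p = 0.129, d = 0.142.
taxon1–taxon3: 7/31 differ, p = 0.226, d = 0.269.
taxon2–taxon3: 7/31 differ, p = 0.226, d = 0.269.
The smallest distance is between taxon1 and taxon2.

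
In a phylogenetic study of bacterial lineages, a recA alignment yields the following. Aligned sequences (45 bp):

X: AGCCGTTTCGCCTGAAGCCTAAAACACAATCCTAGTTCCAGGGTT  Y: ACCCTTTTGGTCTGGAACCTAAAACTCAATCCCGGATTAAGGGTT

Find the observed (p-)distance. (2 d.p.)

0.27

The sequences differ at 12 of 45 positions.
p = 12/45 = 0.266666… ≈ 0.27 (to 2 d.p.).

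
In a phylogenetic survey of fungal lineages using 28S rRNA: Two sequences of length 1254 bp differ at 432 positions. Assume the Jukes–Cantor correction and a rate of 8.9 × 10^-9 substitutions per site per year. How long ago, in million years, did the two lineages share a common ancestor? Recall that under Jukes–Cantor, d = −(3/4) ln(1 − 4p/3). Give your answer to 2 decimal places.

p = 432/1254 ≈ 0.344498.
d = −(3/4) ln(1 − 4p/3) = −0.75 ln(1 − 0.459331) = −0.75 ln(0.540669)
  = −0.75 × (-0.614948) = 0.461211 substitutions/site.
Under a molecular clock d = 2μt, so t = d/(2μ) = 0.461211 / (2 × 8.9 × 10^-9) = 25.91 million years.

25.91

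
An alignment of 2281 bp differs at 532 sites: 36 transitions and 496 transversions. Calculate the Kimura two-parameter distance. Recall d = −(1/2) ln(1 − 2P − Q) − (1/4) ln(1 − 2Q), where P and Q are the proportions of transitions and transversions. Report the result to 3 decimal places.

0.286

P = 36/2281 ≈ 0.015783 and Q = 496/2281 ≈ 0.217448.
Under the Kimura two-parameter model, d = −½ ln(1 − 2P − Q) − ¼ ln(1 − 2Q).
1 − 2P − Q = 0.750986, giving −½ ln(0.750986) = 0.143184.
1 − 2Q = 0.565104, giving −¼ ln(0.565104) = 0.142686.
d = 0.143184 + 0.142686 = 0.285870.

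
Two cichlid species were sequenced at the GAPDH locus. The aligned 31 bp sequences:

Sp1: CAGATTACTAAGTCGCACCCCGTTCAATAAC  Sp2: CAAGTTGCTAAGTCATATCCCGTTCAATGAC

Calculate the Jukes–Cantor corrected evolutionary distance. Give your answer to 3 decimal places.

The sequences differ at 7 of 31 sites (3, 4, 7, 15, 16, 18, 29), so p = 7/31 ≈ 0.225806.
d = −(3/4) ln(1 − 4p/3) = −0.75 ln(1 − 0.301075) = −0.75 ln(0.698925)
  = −0.75 × (-0.358212) = 0.268659 substitutions/site.

0.269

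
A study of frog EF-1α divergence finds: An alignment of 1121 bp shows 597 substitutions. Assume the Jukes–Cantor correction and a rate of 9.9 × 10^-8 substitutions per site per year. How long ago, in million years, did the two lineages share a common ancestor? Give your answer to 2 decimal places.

4.69

p = 597/1121 ≈ 0.53256.
d = −(3/4) ln(1 − 4p/3) = −0.75 ln(1 − 0.71008) = −0.75 ln(0.28992)
  = −0.75 × (-1.238150) = 0.928613 substitutions/site.
Under a molecular clock d = 2μt, so t = d/(2μ) = 0.928613 / (2 × 9.9 × 10^-8) = 4.69 million years.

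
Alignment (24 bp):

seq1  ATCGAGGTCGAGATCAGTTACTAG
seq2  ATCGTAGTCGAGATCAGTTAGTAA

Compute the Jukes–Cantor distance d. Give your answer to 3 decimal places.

The sequences differ at 4 of 24 sites (5, 6, 21, 24), so p = 4/24 ≈ 0.166667.
d = −(3/4) ln(1 − 4p/3) = −0.75 ln(1 − 0.222223) = −0.75 ln(0.777777)
  = −0.75 × (-0.251315) = 0.188486 substitutions/site.

0.188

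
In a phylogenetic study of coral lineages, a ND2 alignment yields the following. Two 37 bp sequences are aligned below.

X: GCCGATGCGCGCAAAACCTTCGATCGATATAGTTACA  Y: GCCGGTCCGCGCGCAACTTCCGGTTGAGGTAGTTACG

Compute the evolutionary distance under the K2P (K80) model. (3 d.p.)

0.405

Of 37 sites, 8 differences are transitions and 3 are transversions, so P = 8/37 ≈ 0.216216 and Q = 3/37 ≈ 0.081081.
Under the Kimura two-parameter model, d = −½ ln(1 − 2P − Q) − ¼ ln(1 − 2Q).
1 − 2P − Q = 0.486487, giving −½ ln(0.486487) = 0.360273.
1 − 2Q = 0.837838, giving −¼ ln(0.837838) = 0.044233.
d = 0.360273 + 0.044233 = 0.404506.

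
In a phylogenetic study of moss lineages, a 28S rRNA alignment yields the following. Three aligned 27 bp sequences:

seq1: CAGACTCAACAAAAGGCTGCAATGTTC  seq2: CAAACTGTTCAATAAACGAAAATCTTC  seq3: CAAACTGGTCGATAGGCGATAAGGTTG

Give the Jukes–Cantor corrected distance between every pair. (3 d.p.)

d(seq1,seq2) = 0.588, d(seq1,seq3) = 0.588, d(seq2,seq3) = 0.377

seq1–seq2: 11/27 sites differ → p ≈ 0.407407, d = −0.75 ln(1 − 0.543209) = 0.587647 ≈ 0.588.
seq1–seq3: 11/27 sites differ → p ≈ 0.407407, d = −0.75 ln(1 − 0.543209) = 0.587647 ≈ 0.588.
seq2–seq3: 8/27 sites differ → p ≈ 0.296296, d = −0.75 ln(1 − 0.395061) = 0.376971 ≈ 0.377.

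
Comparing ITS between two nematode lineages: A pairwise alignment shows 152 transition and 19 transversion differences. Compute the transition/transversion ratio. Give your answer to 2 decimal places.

8.00

R = 152/19 = 8.00.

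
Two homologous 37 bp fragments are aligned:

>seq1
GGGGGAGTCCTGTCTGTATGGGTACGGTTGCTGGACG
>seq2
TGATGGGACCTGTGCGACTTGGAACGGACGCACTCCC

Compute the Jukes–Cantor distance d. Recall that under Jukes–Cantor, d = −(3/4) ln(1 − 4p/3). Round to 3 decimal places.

The sequences differ at 18 of 37 sites, so p = 18/37 ≈ 0.486486.
d = −(3/4) ln(1 − 4p/3) = −0.75 ln(1 − 0.648648) = −0.75 ln(0.351352)
  = −0.75 × (-1.045967) = 0.784475 substitutions/site.

0.784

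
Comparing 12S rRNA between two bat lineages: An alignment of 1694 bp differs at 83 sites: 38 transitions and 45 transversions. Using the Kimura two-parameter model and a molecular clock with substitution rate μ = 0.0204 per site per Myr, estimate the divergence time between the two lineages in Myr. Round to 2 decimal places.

P = 38/1694 ≈ 0.022432 and Q = 45/1694 ≈ 0.026564.
Under the Kimura two-parameter model, d = −½ ln(1 − 2P − Q) − ¼ ln(1 − 2Q).
1 − 2P − Q = 0.928572, giving −½ ln(0.928572) = 0.037054.
1 − 2Q = 0.946872, giving −¼ ln(0.946872) = 0.013648.
d = 0.037054 + 0.013648 = 0.050702.
Under a molecular clock d = 2μt, so t = d/(2μ) = 0.050702 / (2 × 0.0204) = 1.24 Myr.

1.24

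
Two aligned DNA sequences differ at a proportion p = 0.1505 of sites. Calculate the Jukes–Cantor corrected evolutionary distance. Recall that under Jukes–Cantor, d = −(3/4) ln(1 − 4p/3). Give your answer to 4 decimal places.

d = −(3/4) ln(1 − 4p/3) = −0.75 ln(1 − 0.200667) = −0.75 ln(0.799333)
  = −0.75 × (-0.223978) = 0.167984 substitutions/site.

0.1680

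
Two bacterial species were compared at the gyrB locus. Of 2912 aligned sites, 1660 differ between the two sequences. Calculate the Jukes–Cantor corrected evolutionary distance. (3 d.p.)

1.071

p = 1660/2912 ≈ 0.570055.
d = −(3/4) ln(1 − 4p/3) = −0.75 ln(1 − 0.760073) = −0.75 ln(0.239927)
  = −0.75 × (-1.427421) = 1.070566 substitutions/site.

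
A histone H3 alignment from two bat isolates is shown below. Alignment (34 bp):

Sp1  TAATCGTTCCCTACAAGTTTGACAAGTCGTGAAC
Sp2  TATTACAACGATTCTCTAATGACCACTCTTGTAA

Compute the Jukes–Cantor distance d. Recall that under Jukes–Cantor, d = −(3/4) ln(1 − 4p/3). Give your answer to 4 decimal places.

The sequences differ at 18 of 34 sites, so p = 18/34 ≈ 0.529412.
d = −(3/4) ln(1 − 4p/3) = −0.75 ln(1 − 0.705883) = −0.75 ln(0.294117)
  = −0.75 × (-1.223778) = 0.917834 substitutions/site.

0.9178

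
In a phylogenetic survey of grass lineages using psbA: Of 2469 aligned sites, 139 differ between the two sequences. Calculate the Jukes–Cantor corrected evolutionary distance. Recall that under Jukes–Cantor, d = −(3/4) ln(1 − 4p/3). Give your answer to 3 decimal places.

0.059

p = 139/2469 ≈ 0.056298.
d = −(3/4) ln(1 − 4p/3) = −0.75 ln(1 − 0.075064) = −0.75 ln(0.924936)
  = −0.75 × (-0.078031) = 0.058523 substitutions/site.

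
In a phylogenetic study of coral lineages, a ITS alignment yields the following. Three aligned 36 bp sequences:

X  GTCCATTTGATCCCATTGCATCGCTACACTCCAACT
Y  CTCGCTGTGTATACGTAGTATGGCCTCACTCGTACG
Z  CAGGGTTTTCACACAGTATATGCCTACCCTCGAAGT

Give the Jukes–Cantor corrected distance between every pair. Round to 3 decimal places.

X–Y: 17/36 sites differ → p ≈ 0.472222, d = −0.75 ln(1 − 0.629629) = 0.744938 ≈ 0.745.
X–Z: 17/36 sites differ → p ≈ 0.472222, d = −0.75 ln(1 − 0.629629) = 0.744938 ≈ 0.745.
Y–Z: 18/36 sites differ → p = 0.5, d = −0.75 ln(1 − 0.666667) = 0.823960 ≈ 0.824.

d(X,Y) = 0.745, d(X,Z) = 0.745, d(Y,Z) = 0.824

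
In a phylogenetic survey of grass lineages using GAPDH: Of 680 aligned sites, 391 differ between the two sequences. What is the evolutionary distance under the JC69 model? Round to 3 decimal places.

p = 391/680 = 0.575.
d = −(3/4) ln(1 − 4p/3) = −0.75 ln(1 − 0.766667) = −0.75 ln(0.233333)
  = −0.75 × (-1.455289) = 1.091467 substitutions/site.

1.091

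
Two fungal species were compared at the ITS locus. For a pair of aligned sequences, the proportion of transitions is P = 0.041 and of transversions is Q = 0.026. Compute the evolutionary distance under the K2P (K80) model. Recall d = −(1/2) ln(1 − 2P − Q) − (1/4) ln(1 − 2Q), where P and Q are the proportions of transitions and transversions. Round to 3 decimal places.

Under the Kimura two-parameter model, d = −½ ln(1 − 2P − Q) − ¼ ln(1 − 2Q).
1 − 2P − Q = 0.892, giving −½ ln(0.892) = 0.057145.
1 − 2Q = 0.948, giving −¼ ln(0.948) = 0.013350.
d = 0.057145 + 0.013350 = 0.070495.

0.070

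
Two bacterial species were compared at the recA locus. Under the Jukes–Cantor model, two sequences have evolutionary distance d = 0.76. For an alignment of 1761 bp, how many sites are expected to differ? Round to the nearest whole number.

841

Invert JC69: p = (3/4)(1 − e^(−4d/3)) = 0.75 × (1 − e^(-1.013333)) = 0.75 × (1 − 0.363007) = 0.477745.
Expected differing sites = pL ≈ 0.477745 × 1761 = 841.308945 ≈ 841.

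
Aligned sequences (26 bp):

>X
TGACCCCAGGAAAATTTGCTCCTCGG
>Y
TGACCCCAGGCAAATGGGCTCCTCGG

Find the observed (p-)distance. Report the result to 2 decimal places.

The sequences differ at 3 of 26 positions (sites 11, 16, 17).
p = 3/26 = 0.115384… ≈ 0.12 (to 2 d.p.).

0.12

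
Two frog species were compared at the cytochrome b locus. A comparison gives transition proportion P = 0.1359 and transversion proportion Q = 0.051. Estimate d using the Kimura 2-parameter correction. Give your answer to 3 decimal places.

Under the Kimura two-parameter model, d = −½ ln(1 − 2P − Q) − ¼ ln(1 − 2Q).
1 − 2P − Q = 0.6772, giving −½ ln(0.6772) = 0.194894.
1 − 2Q = 0.898, giving −¼ ln(0.898) = 0.026896.
d = 0.194894 + 0.026896 = 0.221790.

0.222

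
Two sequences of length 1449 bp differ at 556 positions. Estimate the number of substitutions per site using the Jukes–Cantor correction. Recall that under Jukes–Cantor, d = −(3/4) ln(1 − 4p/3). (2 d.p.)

p = 556/1449 ≈ 0.383713.
d = −(3/4) ln(1 − 4p/3) = −0.75 ln(1 − 0.511617) = −0.75 ln(0.488383)
  = −0.75 × (-0.716655) = 0.537491 substitutions/site.

0.54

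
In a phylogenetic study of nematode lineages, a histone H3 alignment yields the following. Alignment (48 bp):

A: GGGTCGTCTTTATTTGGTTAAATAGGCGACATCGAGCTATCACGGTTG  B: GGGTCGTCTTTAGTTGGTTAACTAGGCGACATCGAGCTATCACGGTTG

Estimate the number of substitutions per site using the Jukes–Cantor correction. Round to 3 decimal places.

0.043

The sequences differ at 2 of 48 sites (13, 22), so p = 2/48 ≈ 0.041667.
d = −(3/4) ln(1 − 4p/3) = −0.75 ln(1 − 0.055556) = −0.75 ln(0.944444)
  = −0.75 × (-0.057159) = 0.042869 substitutions/site.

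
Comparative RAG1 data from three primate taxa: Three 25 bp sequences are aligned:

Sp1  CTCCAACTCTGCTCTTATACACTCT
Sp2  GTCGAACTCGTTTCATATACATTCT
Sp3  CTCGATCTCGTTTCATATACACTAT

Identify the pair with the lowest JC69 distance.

Sp2 and Sp3

Sp1–Sp2: 7/25 differ, p = 0.280, d = 0.351.
Sp1–Sp3: 7/25 differ, p = 0.280, d = 0.351.
Sp2–Sp3: 4/25 differ, p = 0.160, d = 0.180.
The smallest distance is between Sp2 and Sp3.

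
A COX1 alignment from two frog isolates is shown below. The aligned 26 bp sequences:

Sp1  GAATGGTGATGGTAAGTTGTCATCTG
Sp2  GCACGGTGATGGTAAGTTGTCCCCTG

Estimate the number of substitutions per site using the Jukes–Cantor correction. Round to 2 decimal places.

0.17

The sequences differ at 4 of 26 sites (2, 4, 22, 23), so p = 4/26 ≈ 0.153846.
d = −(3/4) ln(1 − 4p/3) = −0.75 ln(1 − 0.205128) = −0.75 ln(0.794872)
  = −0.75 × (-0.229574) = 0.172181 substitutions/site.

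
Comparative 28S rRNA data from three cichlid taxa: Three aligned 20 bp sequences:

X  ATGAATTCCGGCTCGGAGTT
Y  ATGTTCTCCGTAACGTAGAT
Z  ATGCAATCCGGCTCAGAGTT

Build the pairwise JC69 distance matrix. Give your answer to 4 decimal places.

d(X,Y) = 0.5716, d(X,Z) = 0.1674, d(Y,Z) = 0.6872

X–Y: 8/20 sites differ → p = 0.4, d = −0.75 ln(1 − 0.533333) = 0.571605 ≈ 0.5716.
X–Z: 3/20 sites differ → p = 0.15, d = −0.75 ln(1 − 0.2) = 0.167358 ≈ 0.1674.
Y–Z: 9/20 sites differ → p = 0.45, d = −0.75 ln(1 − 0.6) = 0.687218 ≈ 0.6872.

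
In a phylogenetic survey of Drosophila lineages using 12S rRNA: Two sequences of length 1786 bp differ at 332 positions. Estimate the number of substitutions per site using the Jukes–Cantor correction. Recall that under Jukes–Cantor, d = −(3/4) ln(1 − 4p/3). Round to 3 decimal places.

p = 332/1786 ≈ 0.18589.
d = −(3/4) ln(1 − 4p/3) = −0.75 ln(1 − 0.247853) = −0.75 ln(0.752147)
  = −0.75 × (-0.284823) = 0.213617 substitutions/site.

0.214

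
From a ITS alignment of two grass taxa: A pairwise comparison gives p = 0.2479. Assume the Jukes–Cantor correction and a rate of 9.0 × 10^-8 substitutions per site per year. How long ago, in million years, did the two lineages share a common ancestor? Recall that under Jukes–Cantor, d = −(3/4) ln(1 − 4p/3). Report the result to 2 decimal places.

d = −(3/4) ln(1 − 4p/3) = −0.75 ln(1 − 0.330533) = −0.75 ln(0.669467)
  = −0.75 × (-0.401273) = 0.300955 substitutions/site.
Under a molecular clock d = 2μt, so t = d/(2μ) = 0.300955 / (2 × 9.0 × 10^-8) = 1.67 million years.

1.67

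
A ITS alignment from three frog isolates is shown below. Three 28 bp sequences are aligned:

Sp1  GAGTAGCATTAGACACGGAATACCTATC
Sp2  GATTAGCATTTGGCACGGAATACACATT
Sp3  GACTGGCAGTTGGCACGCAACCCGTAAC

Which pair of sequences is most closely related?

Sp1 and Sp2

Sp1–Sp2: 6/28 differ, p = 0.214, d = 0.252.
Sp1–Sp3: 10/28 differ, p = 0.357, d = 0.485.
Sp2–Sp3: 10/28 differ, p = 0.357, d = 0.485.
The smallest distance is between Sp1 and Sp2.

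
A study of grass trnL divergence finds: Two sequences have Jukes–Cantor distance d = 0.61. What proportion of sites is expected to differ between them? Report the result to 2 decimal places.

0.42

p = (3/4)(1 − e^(−4d/3)) = 0.75 × (1 − e^(-0.813333)) = 0.75 × (1 − 0.443378) = 0.417467.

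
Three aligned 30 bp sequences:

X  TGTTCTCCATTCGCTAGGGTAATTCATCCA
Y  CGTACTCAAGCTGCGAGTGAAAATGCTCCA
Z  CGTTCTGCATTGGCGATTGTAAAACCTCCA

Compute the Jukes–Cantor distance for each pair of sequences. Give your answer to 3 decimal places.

X–Y: 12/30 sites differ → p = 0.4, d = −0.75 ln(1 − 0.533333) = 0.571605 ≈ 0.572.
X–Z: 9/30 sites differ → p = 0.3, d = −0.75 ln(1 − 0.4) = 0.383119 ≈ 0.383.
Y–Z: 10/30 sites differ → p ≈ 0.333333, d = −0.75 ln(1 − 0.444444) = 0.440839 ≈ 0.441.

d(X,Y) = 0.572, d(X,Z) = 0.383, d(Y,Z) = 0.441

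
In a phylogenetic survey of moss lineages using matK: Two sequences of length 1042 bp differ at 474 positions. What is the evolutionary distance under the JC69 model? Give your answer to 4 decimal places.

p = 474/1042 ≈ 0.454894.
d = −(3/4) ln(1 − 4p/3) = −0.75 ln(1 − 0.606525) = −0.75 ln(0.393475)
  = −0.75 × (-0.932738) = 0.699554 substitutions/site.

0.6996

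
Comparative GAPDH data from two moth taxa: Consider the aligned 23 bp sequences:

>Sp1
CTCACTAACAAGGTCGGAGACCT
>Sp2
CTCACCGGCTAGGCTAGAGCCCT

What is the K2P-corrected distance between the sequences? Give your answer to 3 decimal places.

0.517

Of 23 sites, 6 differences are transitions and 2 are transversions, so P = 6/23 ≈ 0.26087 and Q = 2/23 ≈ 0.086957.
Under the Kimura two-parameter model, d = −½ ln(1 − 2P − Q) − ¼ ln(1 − 2Q).
1 − 2P − Q = 0.391303, giving −½ ln(0.391303) = 0.469137.
1 − 2Q = 0.826086, giving −¼ ln(0.826086) = 0.047764.
d = 0.469137 + 0.047764 = 0.516901.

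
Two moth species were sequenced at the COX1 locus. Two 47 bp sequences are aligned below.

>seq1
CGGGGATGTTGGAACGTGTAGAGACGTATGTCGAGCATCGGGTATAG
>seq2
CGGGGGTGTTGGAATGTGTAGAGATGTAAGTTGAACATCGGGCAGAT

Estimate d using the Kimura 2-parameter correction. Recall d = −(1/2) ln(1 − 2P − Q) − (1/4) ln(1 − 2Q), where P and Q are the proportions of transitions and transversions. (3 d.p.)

0.226

Of 47 sites, 6 differences are transitions and 3 are transversions, so P = 6/47 ≈ 0.12766 and Q = 3/47 ≈ 0.06383.
Under the Kimura two-parameter model, d = −½ ln(1 − 2P − Q) − ¼ ln(1 − 2Q).
1 − 2P − Q = 0.68085, giving −½ ln(0.68085) = 0.192207.
1 − 2Q = 0.87234, giving −¼ ln(0.87234) = 0.034144.
d = 0.192207 + 0.034144 = 0.226351.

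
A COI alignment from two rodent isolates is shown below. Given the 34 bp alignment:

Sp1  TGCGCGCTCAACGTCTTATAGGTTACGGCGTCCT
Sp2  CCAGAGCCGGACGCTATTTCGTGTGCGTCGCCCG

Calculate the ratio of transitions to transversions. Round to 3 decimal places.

Transitions are A↔G and C↔T; transversions are all other mismatches.
Transitions: 7. Transversions: 11.
R = 7/11 = 0.636363… ≈ 0.636 (to 3 d.p.).

0.636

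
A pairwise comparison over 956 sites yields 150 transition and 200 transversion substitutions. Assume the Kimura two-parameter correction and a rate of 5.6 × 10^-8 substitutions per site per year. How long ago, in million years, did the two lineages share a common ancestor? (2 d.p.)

4.51

P = 150/956 ≈ 0.156904 and Q = 200/956 ≈ 0.209205.
Under the Kimura two-parameter model, d = −½ ln(1 − 2P − Q) − ¼ ln(1 − 2Q).
1 − 2P − Q = 0.476987, giving −½ ln(0.476987) = 0.370133.
1 − 2Q = 0.58159, giving −¼ ln(0.58159) = 0.135497.
d = 0.370133 + 0.135497 = 0.505630.
Under a molecular clock d = 2μt, so t = d/(2μ) = 0.505630 / (2 × 5.6 × 10^-8) = 4.51 million years.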